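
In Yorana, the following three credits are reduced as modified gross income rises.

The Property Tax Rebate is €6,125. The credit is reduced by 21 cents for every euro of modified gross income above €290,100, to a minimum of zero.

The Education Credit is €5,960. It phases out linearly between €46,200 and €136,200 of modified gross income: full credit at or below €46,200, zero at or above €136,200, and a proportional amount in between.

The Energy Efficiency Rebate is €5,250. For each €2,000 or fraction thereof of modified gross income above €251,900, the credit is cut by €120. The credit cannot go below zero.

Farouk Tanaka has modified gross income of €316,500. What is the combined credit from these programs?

Property Tax Rebate: 21% of the €26,400 excess over €290,100 is €5,544; credit = €6,125 − €5,544 = €581.
Education Credit: €316,500 is at or above €136,200, so the credit is €0.
Energy Efficiency Rebate: income exceeds €251,900 by €64,600, which is 33 full-or-partial €2,000 increments; reduction = 33 × €120 = €3,960, leaving €1,290.
Total: €581 + €0 + €1,290 = €1,871.

€1,871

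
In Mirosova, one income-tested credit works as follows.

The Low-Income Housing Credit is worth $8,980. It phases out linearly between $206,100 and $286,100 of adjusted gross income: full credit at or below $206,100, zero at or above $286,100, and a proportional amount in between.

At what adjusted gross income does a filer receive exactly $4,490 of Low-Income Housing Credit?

$4,490 is 4,490/8,980 of the full $8,980, so 4,490/8,980 of the $80,000 range has been used: income = $206,100 + $80,000 × 4,490/8,980 = $246,100.

$246,100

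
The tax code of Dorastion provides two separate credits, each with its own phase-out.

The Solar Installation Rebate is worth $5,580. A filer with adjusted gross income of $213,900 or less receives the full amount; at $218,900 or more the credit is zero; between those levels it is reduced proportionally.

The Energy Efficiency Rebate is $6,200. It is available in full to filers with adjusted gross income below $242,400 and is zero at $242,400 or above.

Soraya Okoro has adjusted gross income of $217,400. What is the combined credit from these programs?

Solar Installation Rebate: $217,400 is $3,500 into a $5,000 phase-out range, leaving 1,500/5,000 of the credit: $5,580 × 1,500/5,000 = $1,674.
Energy Efficiency Rebate: $217,400 is below the $242,400 cutoff, so the full $6,200 applies.
Total: $1,674 + $6,200 = $7,874.

$7,874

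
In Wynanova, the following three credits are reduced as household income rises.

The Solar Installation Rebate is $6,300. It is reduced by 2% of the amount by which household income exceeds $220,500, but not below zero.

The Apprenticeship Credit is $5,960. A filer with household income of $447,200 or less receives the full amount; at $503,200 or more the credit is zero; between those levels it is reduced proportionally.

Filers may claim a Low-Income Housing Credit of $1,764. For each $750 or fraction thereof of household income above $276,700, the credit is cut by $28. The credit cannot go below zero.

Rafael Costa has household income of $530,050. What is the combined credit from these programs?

Solar Installation Rebate: 2% of the $309,550 excess over $220,500 is $6,191; credit = $6,300 − $6,191 = $109.
Apprenticeship Credit: $530,050 is at or above $503,200, so the credit is $0.
Low-Income Housing Credit: income exceeds $276,700 by $253,350 → 338 increments × $28 = $9,464 ≥ base, so the credit is $0.
Total: $109 + $0 + $0 = $109.

$109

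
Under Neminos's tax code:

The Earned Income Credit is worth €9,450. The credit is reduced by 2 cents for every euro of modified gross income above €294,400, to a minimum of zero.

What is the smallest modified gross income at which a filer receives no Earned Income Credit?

The credit falls by 2% of each euro above €294,400, so it reaches zero when the excess is €9,450 / 2% = €472,500: income = €294,400 + €472,500 = €766,900.

€766,900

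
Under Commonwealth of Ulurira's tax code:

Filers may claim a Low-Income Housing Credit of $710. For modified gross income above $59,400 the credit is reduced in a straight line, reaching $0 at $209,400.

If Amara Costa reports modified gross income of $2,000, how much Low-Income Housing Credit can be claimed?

$710

Low-Income Housing Credit: $2,000 is at or below the $59,400 threshold, so the full $710 applies.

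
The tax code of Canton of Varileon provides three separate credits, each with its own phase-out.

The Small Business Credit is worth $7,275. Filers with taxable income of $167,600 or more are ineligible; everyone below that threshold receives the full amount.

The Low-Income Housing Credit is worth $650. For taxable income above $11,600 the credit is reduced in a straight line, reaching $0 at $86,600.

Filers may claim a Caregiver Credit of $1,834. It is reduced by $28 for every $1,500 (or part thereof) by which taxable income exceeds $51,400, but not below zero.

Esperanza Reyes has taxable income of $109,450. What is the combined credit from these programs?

$8,017

Small Business Credit: $109,450 is below the $167,600 cutoff, so the full $7,275 applies.
Low-Income Housing Credit: $109,450 is at or above $86,600, so the credit is $0.
Caregiver Credit: income exceeds $51,400 by $58,050, which is 39 full-or-partial $1,500 increments; reduction = 39 × $28 = $1,092, leaving $742.
Total: $7,275 + $0 + $742 = $8,017.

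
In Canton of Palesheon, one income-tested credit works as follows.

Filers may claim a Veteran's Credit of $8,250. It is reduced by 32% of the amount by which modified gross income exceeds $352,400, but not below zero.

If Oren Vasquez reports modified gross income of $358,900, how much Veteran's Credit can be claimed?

$6,170

Veteran's Credit: 32% of the $6,500 excess over $352,400 is $2,080; credit = $8,250 − $2,080 = $6,170.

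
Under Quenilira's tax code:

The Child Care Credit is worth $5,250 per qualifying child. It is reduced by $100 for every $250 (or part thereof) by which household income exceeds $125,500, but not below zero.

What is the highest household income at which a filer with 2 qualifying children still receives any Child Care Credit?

Full credit = 2 × $5,250 = $10,500.
After 104 increments the reduction is 104 × $100 = $10,400, leaving $100; one more increment wipes it out. Increment 104 ends at excess 104 × $250 = $26,000, so the highest qualifying income is $125,500 + $26,000 = $151,500.

$151,500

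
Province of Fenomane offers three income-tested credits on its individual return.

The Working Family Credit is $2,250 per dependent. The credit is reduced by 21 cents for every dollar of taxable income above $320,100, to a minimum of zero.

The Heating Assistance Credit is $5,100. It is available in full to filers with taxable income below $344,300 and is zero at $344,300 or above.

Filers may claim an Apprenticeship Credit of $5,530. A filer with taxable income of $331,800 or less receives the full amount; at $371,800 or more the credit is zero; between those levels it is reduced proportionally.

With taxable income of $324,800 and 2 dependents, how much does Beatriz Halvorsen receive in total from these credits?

$14,143

Working Family Credit: base = 2 × $2,250 = $4,500. 21% of the $4,700 excess over $320,100 is $987; credit = $4,500 − $987 = $3,513.
Heating Assistance Credit: $324,800 is below the $344,300 cutoff, so the full $5,100 applies.
Apprenticeship Credit: $324,800 is at or below the $331,800 threshold, so the full $5,530 applies.
Total: $3,513 + $5,100 + $5,530 = $14,143.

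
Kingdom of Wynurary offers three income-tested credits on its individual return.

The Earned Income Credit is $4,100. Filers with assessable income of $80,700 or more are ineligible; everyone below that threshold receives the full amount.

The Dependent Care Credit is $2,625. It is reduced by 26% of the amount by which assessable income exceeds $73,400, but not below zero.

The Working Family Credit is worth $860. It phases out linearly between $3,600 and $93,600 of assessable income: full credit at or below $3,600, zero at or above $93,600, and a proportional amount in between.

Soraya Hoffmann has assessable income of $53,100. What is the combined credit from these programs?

Earned Income Credit: $53,100 is below the $80,700 cutoff, so the full $4,100 applies.
Dependent Care Credit: $53,100 is at or below the $73,400 threshold, so the full $2,625 applies.
Working Family Credit: $53,100 is $49,500 into a $90,000 phase-out range, leaving 40,500/90,000 of the credit: $860 × 40,500/90,000 = $387.
Total: $4,100 + $2,625 + $387 = $7,112.

$7,112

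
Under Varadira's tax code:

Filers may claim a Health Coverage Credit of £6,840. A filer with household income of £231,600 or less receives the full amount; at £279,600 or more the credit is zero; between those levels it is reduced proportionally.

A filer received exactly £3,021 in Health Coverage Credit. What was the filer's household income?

£258,400

£3,021 is 3,021/6,840 of the full £6,840, so 3,819/6,840 of the £48,000 range has been used: income = £231,600 + £48,000 × 3,819/6,840 = £258,400.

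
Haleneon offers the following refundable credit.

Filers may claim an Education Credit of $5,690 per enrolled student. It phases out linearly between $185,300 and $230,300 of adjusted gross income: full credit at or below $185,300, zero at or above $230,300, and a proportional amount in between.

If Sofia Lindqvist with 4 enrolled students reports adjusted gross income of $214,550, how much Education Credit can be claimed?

$7,966

Education Credit: base = 4 × $5,690 = $22,760. $214,550 is $29,250 into a $45,000 phase-out range, leaving 15,750/45,000 of the credit: $22,760 × 15,750/45,000 = $7,966.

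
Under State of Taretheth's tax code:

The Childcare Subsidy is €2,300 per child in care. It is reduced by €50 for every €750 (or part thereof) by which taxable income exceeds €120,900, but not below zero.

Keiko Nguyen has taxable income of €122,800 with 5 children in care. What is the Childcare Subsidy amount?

Childcare Subsidy: base = 5 × €2,300 = €11,500. income exceeds €120,900 by €1,900, which is 3 full-or-partial €750 increments; reduction = 3 × €50 = €150, leaving €11,350.

€11,350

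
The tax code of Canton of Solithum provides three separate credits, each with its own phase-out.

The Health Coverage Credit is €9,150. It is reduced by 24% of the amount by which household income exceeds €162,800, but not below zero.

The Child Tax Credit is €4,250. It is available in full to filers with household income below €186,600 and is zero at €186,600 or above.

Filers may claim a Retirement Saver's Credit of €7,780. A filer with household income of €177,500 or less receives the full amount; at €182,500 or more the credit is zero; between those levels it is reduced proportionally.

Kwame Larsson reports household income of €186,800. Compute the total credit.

Health Coverage Credit: 24% of the €24,000 excess over €162,800 is €5,760; credit = €9,150 − €5,760 = €3,390.
Child Tax Credit: €186,800 meets or exceeds the €186,600 cutoff, so the credit is €0.
Retirement Saver's Credit: €186,800 is at or above €182,500, so the credit is €0.
Total: €3,390 + €0 + €0 = €3,390.

€3,390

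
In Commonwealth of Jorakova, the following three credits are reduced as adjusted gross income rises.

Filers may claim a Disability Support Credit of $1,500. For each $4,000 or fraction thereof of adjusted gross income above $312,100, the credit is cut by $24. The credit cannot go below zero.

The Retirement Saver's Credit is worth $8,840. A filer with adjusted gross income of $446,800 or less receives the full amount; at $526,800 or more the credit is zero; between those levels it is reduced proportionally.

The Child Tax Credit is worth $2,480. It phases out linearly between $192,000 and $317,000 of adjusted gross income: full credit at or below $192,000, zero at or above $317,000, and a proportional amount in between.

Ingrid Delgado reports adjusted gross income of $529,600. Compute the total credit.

Disability Support Credit: income exceeds $312,100 by $217,500, which is 55 full-or-partial $4,000 increments; reduction = 55 × $24 = $1,320, leaving $180.
Retirement Saver's Credit: $529,600 is at or above $526,800, so the credit is $0.
Child Tax Credit: $529,600 is at or above $317,000, so the credit is $0.
Total: $180 + $0 + $0 = $180.

$180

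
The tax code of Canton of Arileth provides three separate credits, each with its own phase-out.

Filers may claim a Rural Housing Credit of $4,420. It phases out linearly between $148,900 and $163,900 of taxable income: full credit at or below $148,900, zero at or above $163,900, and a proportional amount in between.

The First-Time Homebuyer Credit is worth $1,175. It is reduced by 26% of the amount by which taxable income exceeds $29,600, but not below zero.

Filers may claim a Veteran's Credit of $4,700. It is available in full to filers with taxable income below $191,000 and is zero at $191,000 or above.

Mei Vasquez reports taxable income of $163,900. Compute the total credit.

Rural Housing Credit: $163,900 is at or above $163,900, so the credit is $0.
First-Time Homebuyer Credit: 26% of the $134,300 excess over $29,600 is $34,918 ≥ base, so the credit is $0.
Veteran's Credit: $163,900 is below the $191,000 cutoff, so the full $4,700 applies.
Total: $0 + $0 + $4,700 = $4,700.

$4,700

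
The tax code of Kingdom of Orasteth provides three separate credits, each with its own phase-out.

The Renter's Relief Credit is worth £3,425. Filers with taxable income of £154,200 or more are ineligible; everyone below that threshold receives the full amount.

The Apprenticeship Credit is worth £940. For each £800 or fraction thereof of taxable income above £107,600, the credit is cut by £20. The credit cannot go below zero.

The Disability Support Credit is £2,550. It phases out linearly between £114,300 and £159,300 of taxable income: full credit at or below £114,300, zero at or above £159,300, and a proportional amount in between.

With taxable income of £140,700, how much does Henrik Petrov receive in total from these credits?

£4,579

Renter's Relief Credit: £140,700 is below the £154,200 cutoff, so the full £3,425 applies.
Apprenticeship Credit: income exceeds £107,600 by £33,100, which is 42 full-or-partial £800 increments; reduction = 42 × £20 = £840, leaving £100.
Disability Support Credit: £140,700 is £26,400 into a £45,000 phase-out range, leaving 18,600/45,000 of the credit: £2,550 × 18,600/45,000 = £1,054.
Total: £3,425 + £100 + £1,054 = £4,579.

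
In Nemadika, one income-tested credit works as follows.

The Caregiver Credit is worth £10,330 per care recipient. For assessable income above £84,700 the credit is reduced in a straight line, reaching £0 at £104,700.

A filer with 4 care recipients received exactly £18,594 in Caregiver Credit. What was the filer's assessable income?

£95,700

Full credit = 4 × £10,330 = £41,320.
£18,594 is 18,594/41,320 of the full £41,320, so 22,726/41,320 of the £20,000 range has been used: income = £84,700 + £20,000 × 22,726/41,320 = £95,700.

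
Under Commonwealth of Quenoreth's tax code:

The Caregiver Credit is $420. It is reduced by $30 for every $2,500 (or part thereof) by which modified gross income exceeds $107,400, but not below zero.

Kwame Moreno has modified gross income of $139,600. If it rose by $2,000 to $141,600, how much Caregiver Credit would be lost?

At $139,600 — income exceeds $107,400 by $32,200, which is 13 full-or-partial $2,500 increments; reduction = 13 × $30 = $390, leaving $30.
At $141,600 — income exceeds $107,400 by $34,200 → 14 increments × $30 = $420 ≥ base, so the credit is $0.
Lost: $30 − $0 = $30.

$30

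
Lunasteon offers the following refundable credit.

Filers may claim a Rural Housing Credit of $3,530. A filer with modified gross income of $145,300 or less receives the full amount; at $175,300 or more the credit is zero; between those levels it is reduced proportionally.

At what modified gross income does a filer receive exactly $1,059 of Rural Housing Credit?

$1,059 is 1,059/3,530 of the full $3,530, so 2,471/3,530 of the $30,000 range has been used: income = $145,300 + $30,000 × 2,471/3,530 = $166,300.

$166,300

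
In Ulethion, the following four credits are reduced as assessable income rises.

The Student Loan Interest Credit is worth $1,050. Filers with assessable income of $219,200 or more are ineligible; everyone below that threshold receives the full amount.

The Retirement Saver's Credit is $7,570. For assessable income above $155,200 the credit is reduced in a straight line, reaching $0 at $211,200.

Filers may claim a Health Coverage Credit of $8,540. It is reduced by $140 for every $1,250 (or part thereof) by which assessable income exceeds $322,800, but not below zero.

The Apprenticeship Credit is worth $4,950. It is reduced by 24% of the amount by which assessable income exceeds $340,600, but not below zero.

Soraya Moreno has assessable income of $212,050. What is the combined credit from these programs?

Student Loan Interest Credit: $212,050 is below the $219,200 cutoff, so the full $1,050 applies.
Retirement Saver's Credit: $212,050 is at or above $211,200, so the credit is $0.
Health Coverage Credit: $212,050 is at or below the $322,800 threshold, so the full $8,540 applies.
Apprenticeship Credit: $212,050 is at or below the $340,600 threshold, so the full $4,950 applies.
Total: $1,050 + $0 + $8,540 + $4,950 = $14,540.

$14,540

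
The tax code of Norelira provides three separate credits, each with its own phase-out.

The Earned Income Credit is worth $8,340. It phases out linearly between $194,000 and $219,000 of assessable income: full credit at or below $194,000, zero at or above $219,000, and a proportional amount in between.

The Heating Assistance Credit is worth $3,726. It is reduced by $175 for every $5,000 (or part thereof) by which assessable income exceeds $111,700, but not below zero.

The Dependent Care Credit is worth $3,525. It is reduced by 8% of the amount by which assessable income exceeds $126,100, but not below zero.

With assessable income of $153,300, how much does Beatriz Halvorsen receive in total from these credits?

$11,840

Earned Income Credit: $153,300 is at or below the $194,000 threshold, so the full $8,340 applies.
Heating Assistance Credit: income exceeds $111,700 by $41,600, which is 9 full-or-partial $5,000 increments; reduction = 9 × $175 = $1,575, leaving $2,151.
Dependent Care Credit: 8% of the $27,200 excess over $126,100 is $2,176; credit = $3,525 − $2,176 = $1,349.
Total: $8,340 + $2,151 + $1,349 = $11,840.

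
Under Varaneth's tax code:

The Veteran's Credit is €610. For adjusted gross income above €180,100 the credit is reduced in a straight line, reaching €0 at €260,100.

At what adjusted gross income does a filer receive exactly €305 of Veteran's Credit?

€305 is 305/610 of the full €610, so 305/610 of the €80,000 range has been used: income = €180,100 + €80,000 × 305/610 = €220,100.

€220,100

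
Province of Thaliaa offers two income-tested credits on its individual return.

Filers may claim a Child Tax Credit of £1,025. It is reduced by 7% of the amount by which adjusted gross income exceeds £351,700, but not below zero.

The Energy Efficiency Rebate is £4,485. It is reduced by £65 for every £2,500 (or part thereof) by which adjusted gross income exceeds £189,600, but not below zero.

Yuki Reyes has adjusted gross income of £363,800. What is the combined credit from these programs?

£178

Child Tax Credit: 7% of the £12,100 excess over £351,700 is £847; credit = £1,025 − £847 = £178.
Energy Efficiency Rebate: income exceeds £189,600 by £174,200 → 70 increments × £65 = £4,550 ≥ base, so the credit is £0.
Total: £178 + £0 = £178.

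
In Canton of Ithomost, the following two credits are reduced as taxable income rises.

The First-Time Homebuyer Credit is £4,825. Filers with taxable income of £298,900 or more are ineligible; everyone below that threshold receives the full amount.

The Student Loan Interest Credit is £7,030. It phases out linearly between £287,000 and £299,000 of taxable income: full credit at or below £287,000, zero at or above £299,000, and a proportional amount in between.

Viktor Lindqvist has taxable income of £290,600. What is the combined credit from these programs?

First-Time Homebuyer Credit: £290,600 is below the £298,900 cutoff, so the full £4,825 applies.
Student Loan Interest Credit: £290,600 is £3,600 into a £12,000 phase-out range, leaving 8,400/12,000 of the credit: £7,030 × 8,400/12,000 = £4,921.
Total: £4,825 + £4,921 = £9,746.

£9,746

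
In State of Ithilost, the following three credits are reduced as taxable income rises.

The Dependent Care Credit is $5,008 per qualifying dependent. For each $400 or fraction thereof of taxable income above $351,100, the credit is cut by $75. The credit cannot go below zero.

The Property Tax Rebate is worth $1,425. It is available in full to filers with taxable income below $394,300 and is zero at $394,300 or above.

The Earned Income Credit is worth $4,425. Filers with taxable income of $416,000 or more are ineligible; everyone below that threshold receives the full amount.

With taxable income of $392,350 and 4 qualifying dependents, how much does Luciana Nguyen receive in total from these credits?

Dependent Care Credit: base = 4 × $5,008 = $20,032. income exceeds $351,100 by $41,250, which is 104 full-or-partial $400 increments; reduction = 104 × $75 = $7,800, leaving $12,232.
Property Tax Rebate: $392,350 is below the $394,300 cutoff, so the full $1,425 applies.
Earned Income Credit: $392,350 is below the $416,000 cutoff, so the full $4,425 applies.
Total: $12,232 + $1,425 + $4,425 = $18,082.

$18,082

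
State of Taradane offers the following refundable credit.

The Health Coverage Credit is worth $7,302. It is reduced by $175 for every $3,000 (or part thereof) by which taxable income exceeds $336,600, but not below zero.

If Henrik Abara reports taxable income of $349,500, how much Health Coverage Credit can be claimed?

$6,427

Health Coverage Credit: income exceeds $336,600 by $12,900, which is 5 full-or-partial $3,000 increments; reduction = 5 × $175 = $875, leaving $6,427.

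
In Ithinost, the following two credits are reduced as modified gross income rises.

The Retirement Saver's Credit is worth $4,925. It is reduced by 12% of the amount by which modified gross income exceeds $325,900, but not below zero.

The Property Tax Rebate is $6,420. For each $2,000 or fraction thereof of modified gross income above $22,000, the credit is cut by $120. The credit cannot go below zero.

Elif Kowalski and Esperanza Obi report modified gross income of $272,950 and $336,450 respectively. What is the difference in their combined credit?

Elif ($272,950): Retirement Saver's Credit: $272,950 is at or below the $325,900 threshold, so the full $4,925 applies. Property Tax Rebate: income exceeds $22,000 by $250,950 → 126 increments × $120 = $15,120 ≥ base, so the credit is $0. total $4,925 + $0 = $4,925
Esperanza ($336,450): Retirement Saver's Credit: 12% of the $10,550 excess over $325,900 is $1,266; credit = $4,925 − $1,266 = $3,659. Property Tax Rebate: income exceeds $22,000 by $314,450 → 158 increments × $120 = $18,960 ≥ base, so the credit is $0. total $3,659 + $0 = $3,659
Difference: |$4,925 − $3,659| = $1,266.

$1,266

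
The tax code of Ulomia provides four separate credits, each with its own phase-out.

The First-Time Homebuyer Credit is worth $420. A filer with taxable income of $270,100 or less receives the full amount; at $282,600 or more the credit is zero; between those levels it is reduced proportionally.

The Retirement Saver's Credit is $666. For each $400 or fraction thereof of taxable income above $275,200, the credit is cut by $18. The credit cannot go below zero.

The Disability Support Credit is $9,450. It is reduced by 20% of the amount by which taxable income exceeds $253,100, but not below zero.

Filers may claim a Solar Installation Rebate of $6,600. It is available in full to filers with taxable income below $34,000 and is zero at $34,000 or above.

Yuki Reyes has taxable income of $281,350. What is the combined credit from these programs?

First-Time Homebuyer Credit: $281,350 is $11,250 into a $12,500 phase-out range, leaving 1,250/12,500 of the credit: $420 × 1,250/12,500 = $42.
Retirement Saver's Credit: income exceeds $275,200 by $6,150, which is 16 full-or-partial $400 increments; reduction = 16 × $18 = $288, leaving $378.
Disability Support Credit: 20% of the $28,250 excess over $253,100 is $5,650; credit = $9,450 − $5,650 = $3,800.
Solar Installation Rebate: $281,350 meets or exceeds the $34,000 cutoff, so the credit is $0.
Total: $42 + $378 + $3,800 + $0 = $4,220.

$4,220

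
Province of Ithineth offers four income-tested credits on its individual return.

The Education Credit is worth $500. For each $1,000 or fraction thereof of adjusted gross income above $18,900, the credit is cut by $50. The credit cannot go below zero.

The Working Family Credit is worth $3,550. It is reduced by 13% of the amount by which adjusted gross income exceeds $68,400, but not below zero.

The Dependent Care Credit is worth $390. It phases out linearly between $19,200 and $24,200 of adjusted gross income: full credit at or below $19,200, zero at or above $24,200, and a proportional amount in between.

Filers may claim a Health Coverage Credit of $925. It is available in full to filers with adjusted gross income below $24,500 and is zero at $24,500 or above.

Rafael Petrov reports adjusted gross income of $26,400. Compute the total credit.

$3,650

Education Credit: income exceeds $18,900 by $7,500, which is 8 full-or-partial $1,000 increments; reduction = 8 × $50 = $400, leaving $100.
Working Family Credit: $26,400 is at or below the $68,400 threshold, so the full $3,550 applies.
Dependent Care Credit: $26,400 is at or above $24,200, so the credit is $0.
Health Coverage Credit: $26,400 meets or exceeds the $24,500 cutoff, so the credit is $0.
Total: $100 + $3,550 + $0 + $0 = $3,650.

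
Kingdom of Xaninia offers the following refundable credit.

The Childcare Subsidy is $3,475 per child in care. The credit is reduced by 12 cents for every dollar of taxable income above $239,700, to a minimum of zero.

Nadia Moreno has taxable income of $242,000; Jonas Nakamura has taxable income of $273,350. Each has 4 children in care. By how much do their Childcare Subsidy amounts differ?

Nadia ($242,000): Childcare Subsidy: base = 4 × $3,475 = $13,900. 12% of the $2,300 excess over $239,700 is $276; credit = $13,900 − $276 = $13,624.
Jonas ($273,350): Childcare Subsidy: base = 4 × $3,475 = $13,900. 12% of the $33,650 excess over $239,700 is $4,038; credit = $13,900 − $4,038 = $9,862.
Difference: |$13,624 − $9,862| = $3,762.

$3,762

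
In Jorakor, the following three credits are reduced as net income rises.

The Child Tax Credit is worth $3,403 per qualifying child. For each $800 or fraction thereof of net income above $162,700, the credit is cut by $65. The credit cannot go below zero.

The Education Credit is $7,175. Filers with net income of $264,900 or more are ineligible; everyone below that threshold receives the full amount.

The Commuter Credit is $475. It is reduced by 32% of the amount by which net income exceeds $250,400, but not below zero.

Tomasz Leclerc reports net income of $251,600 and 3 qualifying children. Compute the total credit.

$10,195

Child Tax Credit: base = 3 × $3,403 = $10,209. income exceeds $162,700 by $88,900, which is 112 full-or-partial $800 increments; reduction = 112 × $65 = $7,280, leaving $2,929.
Education Credit: $251,600 is below the $264,900 cutoff, so the full $7,175 applies.
Commuter Credit: 32% of the $1,200 excess over $250,400 is $384; credit = $475 − $384 = $91.
Total: $2,929 + $7,175 + $91 = $10,195.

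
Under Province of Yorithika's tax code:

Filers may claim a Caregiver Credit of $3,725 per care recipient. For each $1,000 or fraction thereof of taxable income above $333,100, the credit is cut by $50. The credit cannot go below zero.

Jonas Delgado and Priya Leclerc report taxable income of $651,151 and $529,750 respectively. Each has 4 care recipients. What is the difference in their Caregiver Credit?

$5,050

Jonas ($651,151): Caregiver Credit: base = 4 × $3,725 = $14,900. income exceeds $333,100 by $318,051 → 319 increments × $50 = $15,950 ≥ base, so the credit is $0.
Priya ($529,750): Caregiver Credit: base = 4 × $3,725 = $14,900. income exceeds $333,100 by $196,650, which is 197 full-or-partial $1,000 increments; reduction = 197 × $50 = $9,850, leaving $5,050.
Difference: |$0 − $5,050| = $5,050.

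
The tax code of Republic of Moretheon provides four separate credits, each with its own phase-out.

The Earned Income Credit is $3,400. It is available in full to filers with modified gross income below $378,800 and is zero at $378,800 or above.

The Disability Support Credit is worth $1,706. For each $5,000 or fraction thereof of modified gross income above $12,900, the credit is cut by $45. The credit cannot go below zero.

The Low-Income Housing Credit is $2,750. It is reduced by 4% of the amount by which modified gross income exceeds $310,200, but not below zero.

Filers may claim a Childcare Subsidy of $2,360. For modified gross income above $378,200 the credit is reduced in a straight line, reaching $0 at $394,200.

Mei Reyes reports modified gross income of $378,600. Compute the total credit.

Earned Income Credit: $378,600 is below the $378,800 cutoff, so the full $3,400 applies.
Disability Support Credit: income exceeds $12,900 by $365,700 → 74 increments × $45 = $3,330 ≥ base, so the credit is $0.
Low-Income Housing Credit: 4% of the $68,400 excess over $310,200 is $2,736; credit = $2,750 − $2,736 = $14.
Childcare Subsidy: $378,600 is $400 into a $16,000 phase-out range, leaving 15,600/16,000 of the credit: $2,360 × 15,600/16,000 = $2,301.
Total: $3,400 + $0 + $14 + $2,301 = $5,715.

$5,715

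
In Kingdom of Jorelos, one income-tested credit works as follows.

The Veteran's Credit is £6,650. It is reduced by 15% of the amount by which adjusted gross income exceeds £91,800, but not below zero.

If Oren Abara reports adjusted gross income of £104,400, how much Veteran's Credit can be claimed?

Veteran's Credit: 15% of the £12,600 excess over £91,800 is £1,890; credit = £6,650 − £1,890 = £4,760.

£4,760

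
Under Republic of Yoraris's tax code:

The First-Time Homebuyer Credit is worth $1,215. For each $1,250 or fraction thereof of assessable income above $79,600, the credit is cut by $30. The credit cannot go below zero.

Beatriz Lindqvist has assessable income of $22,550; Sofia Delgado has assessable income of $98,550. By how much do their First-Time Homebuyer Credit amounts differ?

$480

Beatriz ($22,550): First-Time Homebuyer Credit: $22,550 is at or below the $79,600 threshold, so the full $1,215 applies.
Sofia ($98,550): First-Time Homebuyer Credit: income exceeds $79,600 by $18,950, which is 16 full-or-partial $1,250 increments; reduction = 16 × $30 = $480, leaving $735.
Difference: |$1,215 − $735| = $480.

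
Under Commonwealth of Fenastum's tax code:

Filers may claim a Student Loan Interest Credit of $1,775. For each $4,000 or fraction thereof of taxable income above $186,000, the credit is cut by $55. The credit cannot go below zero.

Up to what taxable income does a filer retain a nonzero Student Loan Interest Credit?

After 32 increments the reduction is 32 × $55 = $1,760, leaving $15; one more increment wipes it out. Increment 32 ends at excess 32 × $4,000 = $128,000, so the highest qualifying income is $186,000 + $128,000 = $314,000.

$314,000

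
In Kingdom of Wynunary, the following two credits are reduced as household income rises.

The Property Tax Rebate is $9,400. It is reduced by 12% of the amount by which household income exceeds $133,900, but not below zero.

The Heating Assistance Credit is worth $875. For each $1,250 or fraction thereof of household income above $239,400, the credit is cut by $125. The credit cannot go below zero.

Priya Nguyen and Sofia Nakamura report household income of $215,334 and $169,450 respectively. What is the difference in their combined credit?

Priya ($215,334): Property Tax Rebate: 12% of the $81,434 excess over $133,900 is $9,772.08 ≥ base, so the credit is $0. Heating Assistance Credit: $215,334 is at or below the $239,400 threshold, so the full $875 applies. total $0 + $875 = $875
Sofia ($169,450): Property Tax Rebate: 12% of the $35,550 excess over $133,900 is $4,266; credit = $9,400 − $4,266 = $5,134. Heating Assistance Credit: $169,450 is at or below the $239,400 threshold, so the full $875 applies. total $5,134 + $875 = $6,009
Difference: |$875 − $6,009| = $5,134.

$5,134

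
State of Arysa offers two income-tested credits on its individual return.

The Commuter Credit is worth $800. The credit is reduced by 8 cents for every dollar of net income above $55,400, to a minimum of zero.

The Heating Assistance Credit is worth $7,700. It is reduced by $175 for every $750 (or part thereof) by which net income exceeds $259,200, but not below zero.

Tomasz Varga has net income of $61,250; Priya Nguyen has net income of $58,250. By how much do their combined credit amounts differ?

$240

Tomasz ($61,250): Commuter Credit: 8% of the $5,850 excess over $55,400 is $468; credit = $800 − $468 = $332. Heating Assistance Credit: $61,250 is at or below the $259,200 threshold, so the full $7,700 applies. total $332 + $7,700 = $8,032
Priya ($58,250): Commuter Credit: 8% of the $2,850 excess over $55,400 is $228; credit = $800 − $228 = $572. Heating Assistance Credit: $58,250 is at or below the $259,200 threshold, so the full $7,700 applies. total $572 + $7,700 = $8,272
Difference: |$8,032 − $8,272| = $240.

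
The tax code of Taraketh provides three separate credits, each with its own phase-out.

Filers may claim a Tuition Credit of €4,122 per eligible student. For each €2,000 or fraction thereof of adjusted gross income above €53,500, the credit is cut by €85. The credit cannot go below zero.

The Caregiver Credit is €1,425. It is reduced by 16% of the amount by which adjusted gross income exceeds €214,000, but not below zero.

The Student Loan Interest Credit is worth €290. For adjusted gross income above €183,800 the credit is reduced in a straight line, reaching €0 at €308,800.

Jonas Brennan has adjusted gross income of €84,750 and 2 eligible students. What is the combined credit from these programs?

Tuition Credit: base = 2 × €4,122 = €8,244. income exceeds €53,500 by €31,250, which is 16 full-or-partial €2,000 increments; reduction = 16 × €85 = €1,360, leaving €6,884.
Caregiver Credit: €84,750 is at or below the €214,000 threshold, so the full €1,425 applies.
Student Loan Interest Credit: €84,750 is at or below the €183,800 threshold, so the full €290 applies.
Total: €6,884 + €1,425 + €290 = €8,599.

€8,599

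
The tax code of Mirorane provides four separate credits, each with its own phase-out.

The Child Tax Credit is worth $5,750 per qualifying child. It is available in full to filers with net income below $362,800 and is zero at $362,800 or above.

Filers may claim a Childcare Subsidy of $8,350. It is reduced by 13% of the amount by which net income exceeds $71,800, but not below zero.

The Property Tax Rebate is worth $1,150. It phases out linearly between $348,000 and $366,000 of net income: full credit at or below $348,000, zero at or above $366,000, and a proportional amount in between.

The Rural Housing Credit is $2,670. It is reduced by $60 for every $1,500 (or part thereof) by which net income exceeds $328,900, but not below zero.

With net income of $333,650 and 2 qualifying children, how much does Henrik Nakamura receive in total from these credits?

Child Tax Credit: base = 2 × $5,750 = $11,500. $333,650 is below the $362,800 cutoff, so the full $11,500 applies.
Childcare Subsidy: 13% of the $261,850 excess over $71,800 is $34,040.50 ≥ base, so the credit is $0.
Property Tax Rebate: $333,650 is at or below the $348,000 threshold, so the full $1,150 applies.
Rural Housing Credit: income exceeds $328,900 by $4,750, which is 4 full-or-partial $1,500 increments; reduction = 4 × $60 = $240, leaving $2,430.
Total: $11,500 + $0 + $1,150 + $2,430 = $15,080.

$15,080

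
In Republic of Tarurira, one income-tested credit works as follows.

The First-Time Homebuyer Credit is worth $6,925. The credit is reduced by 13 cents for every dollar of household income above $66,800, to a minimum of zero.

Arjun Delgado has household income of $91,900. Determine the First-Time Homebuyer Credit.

First-Time Homebuyer Credit: 13% of the $25,100 excess over $66,800 is $3,263; credit = $6,925 − $3,263 = $3,662.

$3,662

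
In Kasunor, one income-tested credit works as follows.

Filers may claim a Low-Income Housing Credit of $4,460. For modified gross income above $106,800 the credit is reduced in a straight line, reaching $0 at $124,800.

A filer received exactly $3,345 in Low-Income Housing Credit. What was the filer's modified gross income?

$111,300

$3,345 is 3,345/4,460 of the full $4,460, so 1,115/4,460 of the $18,000 range has been used: income = $106,800 + $18,000 × 1,115/4,460 = $111,300.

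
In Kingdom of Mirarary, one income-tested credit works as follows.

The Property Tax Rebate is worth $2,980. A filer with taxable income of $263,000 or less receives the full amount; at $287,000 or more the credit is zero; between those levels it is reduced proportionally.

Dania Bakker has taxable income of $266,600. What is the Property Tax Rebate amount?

Property Tax Rebate: $266,600 is $3,600 into a $24,000 phase-out range, leaving 20,400/24,000 of the credit: $2,980 × 20,400/24,000 = $2,533.

$2,533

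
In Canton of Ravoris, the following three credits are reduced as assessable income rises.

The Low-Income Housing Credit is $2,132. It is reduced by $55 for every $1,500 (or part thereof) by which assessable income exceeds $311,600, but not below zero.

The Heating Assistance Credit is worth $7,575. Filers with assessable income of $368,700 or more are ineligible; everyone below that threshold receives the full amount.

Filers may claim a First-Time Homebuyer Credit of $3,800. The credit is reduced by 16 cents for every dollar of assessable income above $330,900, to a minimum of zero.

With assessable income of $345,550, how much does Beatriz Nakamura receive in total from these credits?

Low-Income Housing Credit: income exceeds $311,600 by $33,950, which is 23 full-or-partial $1,500 increments; reduction = 23 × $55 = $1,265, leaving $867.
Heating Assistance Credit: $345,550 is below the $368,700 cutoff, so the full $7,575 applies.
First-Time Homebuyer Credit: 16% of the $14,650 excess over $330,900 is $2,344; credit = $3,800 − $2,344 = $1,456.
Total: $867 + $7,575 + $1,456 = $9,898.

$9,898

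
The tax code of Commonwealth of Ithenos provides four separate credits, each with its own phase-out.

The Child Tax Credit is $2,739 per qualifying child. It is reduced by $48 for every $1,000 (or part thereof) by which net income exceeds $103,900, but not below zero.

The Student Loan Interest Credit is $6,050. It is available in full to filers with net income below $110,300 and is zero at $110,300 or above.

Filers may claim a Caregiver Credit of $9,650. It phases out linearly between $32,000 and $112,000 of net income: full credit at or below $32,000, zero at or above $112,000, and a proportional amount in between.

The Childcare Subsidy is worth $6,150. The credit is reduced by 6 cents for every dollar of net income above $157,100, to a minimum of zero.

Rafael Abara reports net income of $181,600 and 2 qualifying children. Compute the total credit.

$6,414

Child Tax Credit: base = 2 × $2,739 = $5,478. income exceeds $103,900 by $77,700, which is 78 full-or-partial $1,000 increments; reduction = 78 × $48 = $3,744, leaving $1,734.
Student Loan Interest Credit: $181,600 meets or exceeds the $110,300 cutoff, so the credit is $0.
Caregiver Credit: $181,600 is at or above $112,000, so the credit is $0.
Childcare Subsidy: 6% of the $24,500 excess over $157,100 is $1,470; credit = $6,150 − $1,470 = $4,680.
Total: $1,734 + $0 + $0 + $4,680 = $6,414.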